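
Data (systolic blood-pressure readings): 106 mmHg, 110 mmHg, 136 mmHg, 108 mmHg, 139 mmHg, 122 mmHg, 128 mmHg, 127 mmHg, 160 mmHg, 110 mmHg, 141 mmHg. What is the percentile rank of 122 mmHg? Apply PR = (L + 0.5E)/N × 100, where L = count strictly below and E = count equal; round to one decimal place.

N = 11.
Strictly below 122: 4. Equal to 122: 1.
PR = (4 + 0.5·1)/11 × 100 = 40.9

40.9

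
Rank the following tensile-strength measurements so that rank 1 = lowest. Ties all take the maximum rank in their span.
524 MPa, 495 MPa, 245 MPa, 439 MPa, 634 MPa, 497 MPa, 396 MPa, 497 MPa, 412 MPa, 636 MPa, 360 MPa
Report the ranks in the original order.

Sorted (ascending): 245, 360, 396, 412, 439, 495, 497, 497, 524, 634, 636
The 2 values of 497 occupy positions 7–8 → each gets rank 8.

9, 6, 1, 5, 10, 8, 3, 8, 4, 11, 2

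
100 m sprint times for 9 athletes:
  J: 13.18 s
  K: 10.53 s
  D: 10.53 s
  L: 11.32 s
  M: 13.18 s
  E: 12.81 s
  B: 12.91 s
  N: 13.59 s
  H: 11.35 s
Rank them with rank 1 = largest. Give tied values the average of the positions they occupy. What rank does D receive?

Sorted (descending): 13.59, 13.18, 13.18, 12.91, 12.81, 11.35, 11.32, 10.53, 10.53
The 2 values of 13.18 occupy positions 2–3 → average rank (2+3)/2 = 2.5.
The 2 values of 10.53 occupy positions 8–9 → average rank (8+9)/2 = 8.5.
D has value 10.53 s → rank 8.5.

8.5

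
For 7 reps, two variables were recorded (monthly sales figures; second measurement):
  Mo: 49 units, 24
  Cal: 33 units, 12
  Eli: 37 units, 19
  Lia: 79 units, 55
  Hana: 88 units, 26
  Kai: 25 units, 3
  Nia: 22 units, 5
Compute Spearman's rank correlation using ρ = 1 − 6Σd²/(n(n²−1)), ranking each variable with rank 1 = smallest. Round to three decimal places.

Ranks of variable 1: 5, 3, 4, 6, 7, 2, 1
Ranks of variable 2: 5, 3, 4, 7, 6, 1, 2
d = r₁ − r₂: 0, 0, 0, -1, 1, 1, -1
d²: 0, 0, 0, 1, 1, 1, 1; Σd² = 4
ρ = 1 − 6·4/(7·48) = 1 − 24/336 = 0.929

0.929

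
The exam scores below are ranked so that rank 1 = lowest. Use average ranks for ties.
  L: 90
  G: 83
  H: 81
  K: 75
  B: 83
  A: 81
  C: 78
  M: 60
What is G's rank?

Sorted (ascending): 60, 75, 78, 81, 81, 83, 83, 90
The 2 values of 81 occupy positions 4–5 → average rank (4+5)/2 = 4.5.
The 2 values of 83 occupy positions 6–7 → average rank (6+7)/2 = 6.5.
G has value 83 → rank 6.5.

6.5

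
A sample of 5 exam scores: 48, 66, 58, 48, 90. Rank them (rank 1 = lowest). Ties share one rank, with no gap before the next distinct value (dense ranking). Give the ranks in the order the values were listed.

1, 3, 2, 1, 4

Sorted (ascending): 48, 48, 58, 66, 90
The 2 values of 48 share dense rank 1.
Remaining distinct values take the next consecutive integers.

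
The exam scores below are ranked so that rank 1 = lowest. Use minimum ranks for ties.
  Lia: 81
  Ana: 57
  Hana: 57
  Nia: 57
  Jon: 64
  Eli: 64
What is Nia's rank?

Sorted (ascending): 57, 57, 57, 64, 64, 81
The 3 values of 57 occupy positions 1–3 → each gets rank 1.
The 2 values of 64 occupy positions 4–5 → each gets rank 4.
Nia has value 57 → rank 1.

1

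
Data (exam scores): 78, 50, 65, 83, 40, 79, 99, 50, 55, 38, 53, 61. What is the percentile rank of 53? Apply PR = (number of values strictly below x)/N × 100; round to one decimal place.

33.3

N = 12.
Strictly below 53: 4. Equal to 53: 1.
PR = 4/12 × 100 = 33.3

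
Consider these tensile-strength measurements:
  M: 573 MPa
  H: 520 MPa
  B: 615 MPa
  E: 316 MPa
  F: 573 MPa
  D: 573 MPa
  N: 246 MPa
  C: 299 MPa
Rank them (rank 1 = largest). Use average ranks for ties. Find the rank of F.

Sorted (descending): 615, 573, 573, 573, 520, 316, 299, 246
The 3 values of 573 occupy positions 2–4 → average rank 3.
F has value 573 MPa → rank 3.

3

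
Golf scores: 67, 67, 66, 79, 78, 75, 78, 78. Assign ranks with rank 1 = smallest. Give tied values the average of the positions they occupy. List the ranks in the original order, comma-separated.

2.5, 2.5, 1, 8, 6, 4, 6, 6

Sorted (ascending): 66, 67, 67, 75, 78, 78, 78, 79
The 2 values of 67 occupy positions 2–3 → average rank (2+3)/2 = 2.5.
The 3 values of 78 occupy positions 5–7 → average rank 6.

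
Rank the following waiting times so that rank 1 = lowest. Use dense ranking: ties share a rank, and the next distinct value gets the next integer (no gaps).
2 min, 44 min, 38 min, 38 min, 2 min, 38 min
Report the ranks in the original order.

Sorted (ascending): 2, 2, 38, 38, 38, 44
The 2 values of 2 share dense rank 1.
The 3 values of 38 share dense rank 2.
Remaining distinct values take the next consecutive integers.

1, 3, 2, 2, 1, 2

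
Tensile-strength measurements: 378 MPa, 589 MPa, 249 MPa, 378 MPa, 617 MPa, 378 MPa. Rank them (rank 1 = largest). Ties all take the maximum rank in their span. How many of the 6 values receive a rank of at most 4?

2

Sorted (descending): 617, 589, 378, 378, 378, 249
The 3 values of 378 occupy positions 3–5 → each gets rank 5.
Ranks ≤ 4: {1, 2} → 2 values.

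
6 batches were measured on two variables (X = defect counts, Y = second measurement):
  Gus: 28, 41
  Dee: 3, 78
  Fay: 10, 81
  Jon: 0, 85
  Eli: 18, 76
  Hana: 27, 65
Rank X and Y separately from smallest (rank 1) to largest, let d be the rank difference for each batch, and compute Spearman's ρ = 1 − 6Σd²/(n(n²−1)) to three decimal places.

-0.943

Ranks of variable 1: 6, 2, 3, 1, 4, 5
Ranks of variable 2: 1, 4, 5, 6, 3, 2
d = r₁ − r₂: 5, -2, -2, -5, 1, 3
d²: 25, 4, 4, 25, 1, 9; Σd² = 68
ρ = 1 − 6·68/(6·35) = 1 − 408/210 = -0.943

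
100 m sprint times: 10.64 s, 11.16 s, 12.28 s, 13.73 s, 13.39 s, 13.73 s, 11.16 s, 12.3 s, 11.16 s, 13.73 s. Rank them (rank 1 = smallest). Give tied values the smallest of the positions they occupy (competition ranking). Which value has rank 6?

12.3

Sorted (ascending): 10.64, 11.16, 11.16, 11.16, 12.28, 12.3, 13.39, 13.73, 13.73, 13.73
The 3 values of 11.16 occupy positions 2–4 → each gets rank 2.
The 3 values of 13.73 occupy positions 8–10 → each gets rank 8.
Rank 6 → value 12.3.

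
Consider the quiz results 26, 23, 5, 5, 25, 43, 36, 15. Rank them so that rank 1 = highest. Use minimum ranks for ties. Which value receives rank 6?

15

Sorted (descending): 43, 36, 26, 25, 23, 15, 5, 5
The 2 values of 5 occupy positions 7–8 → each gets rank 7.
Rank 6 → value 15.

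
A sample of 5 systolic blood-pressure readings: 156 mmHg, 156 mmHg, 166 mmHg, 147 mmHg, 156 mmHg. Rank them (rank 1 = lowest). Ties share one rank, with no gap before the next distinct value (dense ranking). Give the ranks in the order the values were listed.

Sorted (ascending): 147, 156, 156, 156, 166
The 3 values of 156 share dense rank 2.
Remaining distinct values take the next consecutive integers.

2, 2, 3, 1, 2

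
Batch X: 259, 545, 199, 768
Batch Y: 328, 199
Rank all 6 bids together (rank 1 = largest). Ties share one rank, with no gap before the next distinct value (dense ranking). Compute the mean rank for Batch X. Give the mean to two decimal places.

3.00

Sorted (descending): 768, 545, 328, 259, 199, 199
The 2 values of 199 share dense rank 5.
Remaining distinct values take the next consecutive integers.
Batch X values → pooled ranks: 259→4, 545→2, 199→5, 768→1
Mean rank = (4 + 2 + 5 + 1) / 4 = 3.00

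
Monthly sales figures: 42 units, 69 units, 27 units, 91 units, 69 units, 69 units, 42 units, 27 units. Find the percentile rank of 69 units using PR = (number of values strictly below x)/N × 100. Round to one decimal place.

N = 8.
Strictly below 69: 4. Equal to 69: 3.
PR = 4/8 × 100 = 50.0

50.0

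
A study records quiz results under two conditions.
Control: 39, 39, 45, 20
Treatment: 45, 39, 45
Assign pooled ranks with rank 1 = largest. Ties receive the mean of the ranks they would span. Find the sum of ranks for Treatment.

Sorted (descending): 45, 45, 45, 39, 39, 39, 20
The 3 values of 45 occupy positions 1–3 → average rank 2.
The 3 values of 39 occupy positions 4–6 → average rank 5.
Treatment values → pooled ranks: 45→2, 39→5, 45→2
Rank sum = 2 + 5 + 2 = 9

9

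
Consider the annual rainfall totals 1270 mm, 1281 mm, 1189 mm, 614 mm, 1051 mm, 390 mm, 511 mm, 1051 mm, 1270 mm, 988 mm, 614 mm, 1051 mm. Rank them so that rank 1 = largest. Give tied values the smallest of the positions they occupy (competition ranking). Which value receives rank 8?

Sorted (descending): 1281, 1270, 1270, 1189, 1051, 1051, 1051, 988, 614, 614, 511, 390
The 2 values of 1270 occupy positions 2–3 → each gets rank 2.
The 3 values of 1051 occupy positions 5–7 → each gets rank 5.
The 2 values of 614 occupy positions 9–10 → each gets rank 9.
Rank 8 → value 988.

988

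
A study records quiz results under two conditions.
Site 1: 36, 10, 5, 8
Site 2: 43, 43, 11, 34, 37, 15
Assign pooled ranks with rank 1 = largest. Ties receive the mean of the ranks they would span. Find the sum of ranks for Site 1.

31

Sorted (descending): 43, 43, 37, 36, 34, 15, 11, 10, 8, 5
The 2 values of 43 occupy positions 1–2 → average rank (1+2)/2 = 1.5.
Site 1 values → pooled ranks: 36→4, 10→8, 5→10, 8→9
Rank sum = 4 + 8 + 10 + 9 = 31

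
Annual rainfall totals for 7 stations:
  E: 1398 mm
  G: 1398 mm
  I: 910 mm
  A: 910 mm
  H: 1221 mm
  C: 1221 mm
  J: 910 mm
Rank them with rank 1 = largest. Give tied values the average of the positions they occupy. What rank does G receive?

Sorted (descending): 1398, 1398, 1221, 1221, 910, 910, 910
The 2 values of 1398 occupy positions 1–2 → average rank (1+2)/2 = 1.5.
The 2 values of 1221 occupy positions 3–4 → average rank (3+4)/2 = 3.5.
The 3 values of 910 occupy positions 5–7 → average rank 6.
G has value 1398 mm → rank 1.5.

1.5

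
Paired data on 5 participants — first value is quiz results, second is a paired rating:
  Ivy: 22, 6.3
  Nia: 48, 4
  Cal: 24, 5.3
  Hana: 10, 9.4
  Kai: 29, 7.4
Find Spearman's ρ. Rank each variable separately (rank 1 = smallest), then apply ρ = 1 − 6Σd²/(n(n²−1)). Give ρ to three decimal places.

Ranks of variable 1: 2, 5, 3, 1, 4
Ranks of variable 2: 3, 1, 2, 5, 4
d = r₁ − r₂: -1, 4, 1, -4, 0
d²: 1, 16, 1, 16, 0; Σd² = 34
ρ = 1 − 6·34/(5·24) = 1 − 204/120 = -0.700

-0.700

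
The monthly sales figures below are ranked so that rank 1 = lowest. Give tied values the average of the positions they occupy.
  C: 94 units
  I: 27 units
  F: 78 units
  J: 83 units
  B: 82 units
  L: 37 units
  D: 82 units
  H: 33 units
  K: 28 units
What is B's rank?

Sorted (ascending): 27, 28, 33, 37, 78, 82, 82, 83, 94
The 2 values of 82 occupy positions 6–7 → average rank (6+7)/2 = 6.5.
B has value 82 units → rank 6.5.

6.5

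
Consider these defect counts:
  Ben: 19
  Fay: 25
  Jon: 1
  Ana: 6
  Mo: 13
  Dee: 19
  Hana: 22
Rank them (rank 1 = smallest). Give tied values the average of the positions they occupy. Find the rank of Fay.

Sorted (ascending): 1, 6, 13, 19, 19, 22, 25
The 2 values of 19 occupy positions 4–5 → average rank (4+5)/2 = 4.5.
Fay has value 25 → rank 7.

7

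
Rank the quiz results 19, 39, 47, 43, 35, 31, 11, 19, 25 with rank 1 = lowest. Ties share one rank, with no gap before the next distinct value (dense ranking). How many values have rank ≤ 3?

4

Sorted (ascending): 11, 19, 19, 25, 31, 35, 39, 43, 47
The 2 values of 19 share dense rank 2.
Remaining distinct values take the next consecutive integers.
Ranks ≤ 3: {1, 2, 2, 3} → 4 values.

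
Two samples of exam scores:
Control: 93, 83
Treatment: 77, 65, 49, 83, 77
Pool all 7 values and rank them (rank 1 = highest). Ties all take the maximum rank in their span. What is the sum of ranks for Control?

4

Sorted (descending): 93, 83, 83, 77, 77, 65, 49
The 2 values of 83 occupy positions 2–3 → each gets rank 3.
The 2 values of 77 occupy positions 4–5 → each gets rank 5.
Control values → pooled ranks: 93→1, 83→3
Rank sum = 1 + 3 = 4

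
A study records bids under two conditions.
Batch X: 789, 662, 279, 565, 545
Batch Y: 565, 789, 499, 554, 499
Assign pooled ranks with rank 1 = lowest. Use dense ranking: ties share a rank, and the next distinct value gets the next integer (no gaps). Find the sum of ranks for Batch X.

22

Sorted (ascending): 279, 499, 499, 545, 554, 565, 565, 662, 789, 789
The 2 values of 499 share dense rank 2.
The 2 values of 565 share dense rank 5.
The 2 values of 789 share dense rank 7.
Remaining distinct values take the next consecutive integers.
Batch X values → pooled ranks: 789→7, 662→6, 279→1, 565→5, 545→3
Rank sum = 7 + 6 + 1 + 5 + 3 = 22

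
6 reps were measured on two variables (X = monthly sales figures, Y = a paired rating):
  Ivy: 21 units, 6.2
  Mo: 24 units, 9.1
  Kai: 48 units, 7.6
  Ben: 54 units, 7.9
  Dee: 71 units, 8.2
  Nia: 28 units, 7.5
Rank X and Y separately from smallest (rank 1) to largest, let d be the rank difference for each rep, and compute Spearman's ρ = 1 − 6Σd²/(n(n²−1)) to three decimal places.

Ranks of variable 1: 1, 2, 4, 5, 6, 3
Ranks of variable 2: 1, 6, 3, 4, 5, 2
d = r₁ − r₂: 0, -4, 1, 1, 1, 1
d²: 0, 16, 1, 1, 1, 1; Σd² = 20
ρ = 1 − 6·20/(6·35) = 1 − 120/210 = 0.429

0.429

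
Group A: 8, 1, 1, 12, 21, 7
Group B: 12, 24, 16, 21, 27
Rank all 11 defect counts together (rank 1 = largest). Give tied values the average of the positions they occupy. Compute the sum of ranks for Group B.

18

Sorted (descending): 27, 24, 21, 21, 16, 12, 12, 8, 7, 1, 1
The 2 values of 21 occupy positions 3–4 → average rank (3+4)/2 = 3.5.
The 2 values of 12 occupy positions 6–7 → average rank (6+7)/2 = 6.5.
The 2 values of 1 occupy positions 10–11 → average rank (10+11)/2 = 10.5.
Group B values → pooled ranks: 12→6.5, 24→2, 16→5, 21→3.5, 27→1
Rank sum = 6.5 + 2 + 5 + 3.5 + 1 = 18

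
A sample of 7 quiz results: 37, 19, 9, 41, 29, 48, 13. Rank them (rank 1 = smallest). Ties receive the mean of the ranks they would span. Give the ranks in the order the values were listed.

Sorted (ascending): 9, 13, 19, 29, 37, 41, 48
No ties — each value takes its position as its rank.

5, 3, 1, 6, 4, 7, 2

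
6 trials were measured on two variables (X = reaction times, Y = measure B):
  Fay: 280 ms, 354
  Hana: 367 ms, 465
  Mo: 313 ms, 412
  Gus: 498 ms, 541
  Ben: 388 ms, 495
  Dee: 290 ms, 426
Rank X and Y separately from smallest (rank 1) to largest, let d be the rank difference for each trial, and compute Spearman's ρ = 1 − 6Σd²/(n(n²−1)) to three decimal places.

0.943

Ranks of variable 1: 1, 4, 3, 6, 5, 2
Ranks of variable 2: 1, 4, 2, 6, 5, 3
d = r₁ − r₂: 0, 0, 1, 0, 0, -1
d²: 0, 0, 1, 0, 0, 1; Σd² = 2
ρ = 1 − 6·2/(6·35) = 1 − 12/210 = 0.943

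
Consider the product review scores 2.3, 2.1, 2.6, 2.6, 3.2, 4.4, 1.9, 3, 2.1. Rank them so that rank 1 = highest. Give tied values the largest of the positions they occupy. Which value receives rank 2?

Sorted (descending): 4.4, 3.2, 3, 2.6, 2.6, 2.3, 2.1, 2.1, 1.9
The 2 values of 2.6 occupy positions 4–5 → each gets rank 5.
The 2 values of 2.1 occupy positions 7–8 → each gets rank 8.
Rank 2 → value 3.2.

3.2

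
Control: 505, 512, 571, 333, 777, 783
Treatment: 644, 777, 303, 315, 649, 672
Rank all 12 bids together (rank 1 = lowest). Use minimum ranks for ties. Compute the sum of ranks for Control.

Sorted (ascending): 303, 315, 333, 505, 512, 571, 644, 649, 672, 777, 777, 783
The 2 values of 777 occupy positions 10–11 → each gets rank 10.
Control values → pooled ranks: 505→4, 512→5, 571→6, 333→3, 777→10, 783→12
Rank sum = 4 + 5 + 6 + 3 + 10 + 12 = 40

40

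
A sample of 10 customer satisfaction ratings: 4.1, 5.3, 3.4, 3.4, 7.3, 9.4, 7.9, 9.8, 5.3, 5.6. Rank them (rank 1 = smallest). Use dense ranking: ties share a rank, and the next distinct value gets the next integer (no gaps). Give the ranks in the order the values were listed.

Sorted (ascending): 3.4, 3.4, 4.1, 5.3, 5.3, 5.6, 7.3, 7.9, 9.4, 9.8
The 2 values of 3.4 share dense rank 1.
The 2 values of 5.3 share dense rank 3.
Remaining distinct values take the next consecutive integers.

2, 3, 1, 1, 5, 7, 6, 8, 3, 4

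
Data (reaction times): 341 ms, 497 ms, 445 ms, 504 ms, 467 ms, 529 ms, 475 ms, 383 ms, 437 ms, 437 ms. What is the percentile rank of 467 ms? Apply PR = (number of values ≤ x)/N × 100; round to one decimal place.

60.0

N = 10.
Strictly below 467: 5. Equal to 467: 1.
PR = 6/10 × 100 = 60.0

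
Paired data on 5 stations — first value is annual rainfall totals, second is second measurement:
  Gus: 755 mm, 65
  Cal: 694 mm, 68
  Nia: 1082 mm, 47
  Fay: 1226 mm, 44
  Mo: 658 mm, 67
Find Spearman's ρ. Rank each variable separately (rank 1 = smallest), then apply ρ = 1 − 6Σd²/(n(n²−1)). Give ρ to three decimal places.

-0.900

Ranks of variable 1: 3, 2, 4, 5, 1
Ranks of variable 2: 3, 5, 2, 1, 4
d = r₁ − r₂: 0, -3, 2, 4, -3
d²: 0, 9, 4, 16, 9; Σd² = 38
ρ = 1 − 6·38/(5·24) = 1 − 228/120 = -0.900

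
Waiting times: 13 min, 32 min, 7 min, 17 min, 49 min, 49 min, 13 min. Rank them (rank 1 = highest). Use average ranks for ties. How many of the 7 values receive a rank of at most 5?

Sorted (descending): 49, 49, 32, 17, 13, 13, 7
The 2 values of 49 occupy positions 1–2 → average rank (1+2)/2 = 1.5.
The 2 values of 13 occupy positions 5–6 → average rank (5+6)/2 = 5.5.
Ranks ≤ 5: {1.5, 1.5, 3, 4} → 4 values.

4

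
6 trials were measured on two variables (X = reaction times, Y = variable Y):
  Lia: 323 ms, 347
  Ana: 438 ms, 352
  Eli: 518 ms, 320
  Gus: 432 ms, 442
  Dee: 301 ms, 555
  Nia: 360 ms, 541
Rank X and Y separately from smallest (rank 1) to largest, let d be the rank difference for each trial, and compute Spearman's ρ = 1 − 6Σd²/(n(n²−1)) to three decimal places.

Ranks of variable 1: 2, 5, 6, 4, 1, 3
Ranks of variable 2: 2, 3, 1, 4, 6, 5
d = r₁ − r₂: 0, 2, 5, 0, -5, -2
d²: 0, 4, 25, 0, 25, 4; Σd² = 58
ρ = 1 − 6·58/(6·35) = 1 − 348/210 = -0.657

-0.657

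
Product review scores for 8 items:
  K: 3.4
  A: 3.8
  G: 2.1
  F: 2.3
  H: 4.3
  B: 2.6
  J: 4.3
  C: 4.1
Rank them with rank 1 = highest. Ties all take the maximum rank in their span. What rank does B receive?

6

Sorted (descending): 4.3, 4.3, 4.1, 3.8, 3.4, 2.6, 2.3, 2.1
The 2 values of 4.3 occupy positions 1–2 → each gets rank 2.
B has value 2.6 → rank 6.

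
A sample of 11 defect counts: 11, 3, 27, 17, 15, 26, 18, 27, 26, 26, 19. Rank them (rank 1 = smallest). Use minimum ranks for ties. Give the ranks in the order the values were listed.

Sorted (ascending): 3, 11, 15, 17, 18, 19, 26, 26, 26, 27, 27
The 3 values of 26 occupy positions 7–9 → each gets rank 7.
The 2 values of 27 occupy positions 10–11 → each gets rank 10.

2, 1, 10, 4, 3, 7, 5, 10, 7, 7, 6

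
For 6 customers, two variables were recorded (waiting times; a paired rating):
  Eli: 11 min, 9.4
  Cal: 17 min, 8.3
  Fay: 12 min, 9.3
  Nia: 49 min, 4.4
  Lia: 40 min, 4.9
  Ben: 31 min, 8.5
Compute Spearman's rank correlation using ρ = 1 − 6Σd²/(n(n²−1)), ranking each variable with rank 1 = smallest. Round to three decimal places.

-0.943

Ranks of variable 1: 1, 3, 2, 6, 5, 4
Ranks of variable 2: 6, 3, 5, 1, 2, 4
d = r₁ − r₂: -5, 0, -3, 5, 3, 0
d²: 25, 0, 9, 25, 9, 0; Σd² = 68
ρ = 1 − 6·68/(6·35) = 1 − 408/210 = -0.943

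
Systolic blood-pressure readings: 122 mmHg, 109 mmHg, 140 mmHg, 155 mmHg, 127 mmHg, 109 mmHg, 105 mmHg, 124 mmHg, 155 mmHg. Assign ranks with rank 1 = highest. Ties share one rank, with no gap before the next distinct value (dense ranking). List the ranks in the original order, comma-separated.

5, 6, 2, 1, 3, 6, 7, 4, 1

Sorted (descending): 155, 155, 140, 127, 124, 122, 109, 109, 105
The 2 values of 155 share dense rank 1.
The 2 values of 109 share dense rank 6.
Remaining distinct values take the next consecutive integers.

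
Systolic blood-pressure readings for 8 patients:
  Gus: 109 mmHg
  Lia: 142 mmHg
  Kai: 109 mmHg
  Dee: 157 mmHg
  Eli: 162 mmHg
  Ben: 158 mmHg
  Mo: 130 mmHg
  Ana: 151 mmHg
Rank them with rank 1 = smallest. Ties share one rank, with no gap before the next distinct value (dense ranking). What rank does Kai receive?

Sorted (ascending): 109, 109, 130, 142, 151, 157, 158, 162
The 2 values of 109 share dense rank 1.
Remaining distinct values take the next consecutive integers.
Kai has value 109 mmHg → rank 1.

1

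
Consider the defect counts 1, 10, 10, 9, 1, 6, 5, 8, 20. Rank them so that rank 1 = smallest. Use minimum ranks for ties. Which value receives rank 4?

6

Sorted (ascending): 1, 1, 5, 6, 8, 9, 10, 10, 20
The 2 values of 1 occupy positions 1–2 → each gets rank 1.
The 2 values of 10 occupy positions 7–8 → each gets rank 7.
Rank 4 → value 6.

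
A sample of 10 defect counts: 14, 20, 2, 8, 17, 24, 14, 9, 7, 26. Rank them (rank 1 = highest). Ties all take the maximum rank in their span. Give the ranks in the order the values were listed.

Sorted (descending): 26, 24, 20, 17, 14, 14, 9, 8, 7, 2
The 2 values of 14 occupy positions 5–6 → each gets rank 6.

6, 3, 10, 8, 4, 2, 6, 7, 9, 1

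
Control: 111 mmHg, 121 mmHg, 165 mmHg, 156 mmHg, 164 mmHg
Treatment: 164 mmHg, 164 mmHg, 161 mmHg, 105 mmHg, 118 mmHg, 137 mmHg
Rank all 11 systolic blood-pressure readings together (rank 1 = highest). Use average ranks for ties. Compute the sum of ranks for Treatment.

Sorted (descending): 165, 164, 164, 164, 161, 156, 137, 121, 118, 111, 105
The 3 values of 164 occupy positions 2–4 → average rank 3.
Treatment values → pooled ranks: 164→3, 164→3, 161→5, 105→11, 118→9, 137→7
Rank sum = 3 + 3 + 5 + 11 + 9 + 7 = 38

38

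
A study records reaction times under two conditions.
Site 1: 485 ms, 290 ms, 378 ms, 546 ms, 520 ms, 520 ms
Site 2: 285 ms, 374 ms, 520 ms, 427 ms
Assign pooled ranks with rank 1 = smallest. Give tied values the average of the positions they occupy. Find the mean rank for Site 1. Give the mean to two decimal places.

Sorted (ascending): 285, 290, 374, 378, 427, 485, 520, 520, 520, 546
The 3 values of 520 occupy positions 7–9 → average rank 8.
Site 1 values → pooled ranks: 485→6, 290→2, 378→4, 546→10, 520→8, 520→8
Mean rank = (6 + 2 + 4 + 10 + 8 + 8) / 6 = 6.33

6.33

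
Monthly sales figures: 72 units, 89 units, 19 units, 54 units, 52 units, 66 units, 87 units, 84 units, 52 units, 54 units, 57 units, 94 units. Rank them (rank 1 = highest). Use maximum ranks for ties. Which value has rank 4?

84

Sorted (descending): 94, 89, 87, 84, 72, 66, 57, 54, 54, 52, 52, 19
The 2 values of 54 occupy positions 8–9 → each gets rank 9.
The 2 values of 52 occupy positions 10–11 → each gets rank 11.
Rank 4 → value 84.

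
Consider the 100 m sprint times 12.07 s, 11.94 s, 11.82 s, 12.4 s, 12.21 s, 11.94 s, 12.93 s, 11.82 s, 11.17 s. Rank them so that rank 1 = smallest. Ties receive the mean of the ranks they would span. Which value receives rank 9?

Sorted (ascending): 11.17, 11.82, 11.82, 11.94, 11.94, 12.07, 12.21, 12.4, 12.93
The 2 values of 11.82 occupy positions 2–3 → average rank (2+3)/2 = 2.5.
The 2 values of 11.94 occupy positions 4–5 → average rank (4+5)/2 = 4.5.
Rank 9 → value 12.93.

12.93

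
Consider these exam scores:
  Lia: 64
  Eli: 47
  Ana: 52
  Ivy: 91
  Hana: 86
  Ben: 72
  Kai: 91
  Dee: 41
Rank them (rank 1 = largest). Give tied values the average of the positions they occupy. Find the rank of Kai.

1.5

Sorted (descending): 91, 91, 86, 72, 64, 52, 47, 41
The 2 values of 91 occupy positions 1–2 → average rank (1+2)/2 = 1.5.
Kai has value 91 → rank 1.5.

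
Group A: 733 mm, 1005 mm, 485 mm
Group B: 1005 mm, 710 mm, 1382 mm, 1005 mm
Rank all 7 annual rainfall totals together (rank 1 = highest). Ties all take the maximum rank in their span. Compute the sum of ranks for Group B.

15

Sorted (descending): 1382, 1005, 1005, 1005, 733, 710, 485
The 3 values of 1005 occupy positions 2–4 → each gets rank 4.
Group B values → pooled ranks: 1005→4, 710→6, 1382→1, 1005→4
Rank sum = 4 + 6 + 1 + 4 = 15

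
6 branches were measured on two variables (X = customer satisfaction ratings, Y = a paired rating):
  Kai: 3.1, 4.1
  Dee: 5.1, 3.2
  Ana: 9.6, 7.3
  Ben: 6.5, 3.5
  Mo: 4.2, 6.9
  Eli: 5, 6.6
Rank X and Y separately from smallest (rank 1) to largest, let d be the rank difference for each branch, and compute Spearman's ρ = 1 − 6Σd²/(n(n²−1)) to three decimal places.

Ranks of variable 1: 1, 4, 6, 5, 2, 3
Ranks of variable 2: 3, 1, 6, 2, 5, 4
d = r₁ − r₂: -2, 3, 0, 3, -3, -1
d²: 4, 9, 0, 9, 9, 1; Σd² = 32
ρ = 1 − 6·32/(6·35) = 1 − 192/210 = 0.086

0.086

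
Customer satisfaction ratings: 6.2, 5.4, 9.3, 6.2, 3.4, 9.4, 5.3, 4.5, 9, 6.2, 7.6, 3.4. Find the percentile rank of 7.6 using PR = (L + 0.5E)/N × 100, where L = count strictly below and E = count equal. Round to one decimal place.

N = 12.
Strictly below 7.6: 8. Equal to 7.6: 1.
PR = (8 + 0.5·1)/12 × 100 = 70.8

70.8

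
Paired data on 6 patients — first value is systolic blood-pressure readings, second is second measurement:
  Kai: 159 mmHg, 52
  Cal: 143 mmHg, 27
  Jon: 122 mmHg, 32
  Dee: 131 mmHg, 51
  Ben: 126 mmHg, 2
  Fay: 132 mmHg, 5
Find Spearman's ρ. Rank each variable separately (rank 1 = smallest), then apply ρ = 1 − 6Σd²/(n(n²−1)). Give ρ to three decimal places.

0.371

Ranks of variable 1: 6, 5, 1, 3, 2, 4
Ranks of variable 2: 6, 3, 4, 5, 1, 2
d = r₁ − r₂: 0, 2, -3, -2, 1, 2
d²: 0, 4, 9, 4, 1, 4; Σd² = 22
ρ = 1 − 6·22/(6·35) = 1 − 132/210 = 0.371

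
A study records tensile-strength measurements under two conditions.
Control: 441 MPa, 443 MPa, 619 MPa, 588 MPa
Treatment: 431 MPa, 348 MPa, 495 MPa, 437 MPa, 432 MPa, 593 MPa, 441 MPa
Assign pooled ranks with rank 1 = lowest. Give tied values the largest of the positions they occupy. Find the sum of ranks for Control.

Sorted (ascending): 348, 431, 432, 437, 441, 441, 443, 495, 588, 593, 619
The 2 values of 441 occupy positions 5–6 → each gets rank 6.
Control values → pooled ranks: 441→6, 443→7, 619→11, 588→9
Rank sum = 6 + 7 + 11 + 9 = 33

33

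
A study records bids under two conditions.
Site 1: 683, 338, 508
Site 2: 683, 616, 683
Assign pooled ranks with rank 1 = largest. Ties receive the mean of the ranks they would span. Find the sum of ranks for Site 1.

Sorted (descending): 683, 683, 683, 616, 508, 338
The 3 values of 683 occupy positions 1–3 → average rank 2.
Site 1 values → pooled ranks: 683→2, 338→6, 508→5
Rank sum = 2 + 6 + 5 = 13

13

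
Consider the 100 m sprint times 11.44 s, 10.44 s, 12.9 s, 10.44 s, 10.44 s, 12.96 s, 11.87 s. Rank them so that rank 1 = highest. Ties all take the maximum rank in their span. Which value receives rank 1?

Sorted (descending): 12.96, 12.9, 11.87, 11.44, 10.44, 10.44, 10.44
The 3 values of 10.44 occupy positions 5–7 → each gets rank 7.
Rank 1 → value 12.96.

12.96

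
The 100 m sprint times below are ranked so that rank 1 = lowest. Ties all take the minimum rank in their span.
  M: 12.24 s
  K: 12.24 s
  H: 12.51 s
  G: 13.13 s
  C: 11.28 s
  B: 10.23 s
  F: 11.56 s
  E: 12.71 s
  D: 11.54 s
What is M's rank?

5

Sorted (ascending): 10.23, 11.28, 11.54, 11.56, 12.24, 12.24, 12.51, 12.71, 13.13
The 2 values of 12.24 occupy positions 5–6 → each gets rank 5.
M has value 12.24 s → rank 5.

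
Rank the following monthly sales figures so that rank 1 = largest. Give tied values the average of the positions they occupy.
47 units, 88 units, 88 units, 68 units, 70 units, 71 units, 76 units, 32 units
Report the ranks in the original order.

Sorted (descending): 88, 88, 76, 71, 70, 68, 47, 32
The 2 values of 88 occupy positions 1–2 → average rank (1+2)/2 = 1.5.

7, 1.5, 1.5, 6, 5, 4, 3, 8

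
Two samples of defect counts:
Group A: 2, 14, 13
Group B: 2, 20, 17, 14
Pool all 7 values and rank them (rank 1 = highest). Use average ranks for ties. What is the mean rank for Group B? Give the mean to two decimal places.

Sorted (descending): 20, 17, 14, 14, 13, 2, 2
The 2 values of 14 occupy positions 3–4 → average rank (3+4)/2 = 3.5.
The 2 values of 2 occupy positions 6–7 → average rank (6+7)/2 = 6.5.
Group B values → pooled ranks: 2→6.5, 20→1, 17→2, 14→3.5
Mean rank = (6.5 + 1 + 2 + 3.5) / 4 = 3.25

3.25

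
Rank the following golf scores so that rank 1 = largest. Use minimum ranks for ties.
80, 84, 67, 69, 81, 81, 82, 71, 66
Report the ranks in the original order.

5, 1, 8, 7, 3, 3, 2, 6, 9

Sorted (descending): 84, 82, 81, 81, 80, 71, 69, 67, 66
The 2 values of 81 occupy positions 3–4 → each gets rank 3.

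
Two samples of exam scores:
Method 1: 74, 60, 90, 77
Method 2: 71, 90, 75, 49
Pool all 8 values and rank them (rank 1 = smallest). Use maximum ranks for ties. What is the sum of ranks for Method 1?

Sorted (ascending): 49, 60, 71, 74, 75, 77, 90, 90
The 2 values of 90 occupy positions 7–8 → each gets rank 8.
Method 1 values → pooled ranks: 74→4, 60→2, 90→8, 77→6
Rank sum = 4 + 2 + 8 + 6 = 20

20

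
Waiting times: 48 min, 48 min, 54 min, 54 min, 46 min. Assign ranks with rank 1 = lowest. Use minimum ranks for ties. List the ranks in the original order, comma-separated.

2, 2, 4, 4, 1

Sorted (ascending): 46, 48, 48, 54, 54
The 2 values of 48 occupy positions 2–3 → each gets rank 2.
The 2 values of 54 occupy positions 4–5 → each gets rank 4.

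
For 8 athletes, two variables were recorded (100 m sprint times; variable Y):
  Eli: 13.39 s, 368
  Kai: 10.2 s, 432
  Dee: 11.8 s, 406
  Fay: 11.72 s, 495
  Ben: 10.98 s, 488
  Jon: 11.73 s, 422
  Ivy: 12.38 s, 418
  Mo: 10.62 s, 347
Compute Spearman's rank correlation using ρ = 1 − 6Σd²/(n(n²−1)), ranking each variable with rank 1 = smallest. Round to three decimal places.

-0.333

Ranks of variable 1: 8, 1, 6, 4, 3, 5, 7, 2
Ranks of variable 2: 2, 6, 3, 8, 7, 5, 4, 1
d = r₁ − r₂: 6, -5, 3, -4, -4, 0, 3, 1
d²: 36, 25, 9, 16, 16, 0, 9, 1; Σd² = 112
ρ = 1 − 6·112/(8·63) = 1 − 672/504 = -0.333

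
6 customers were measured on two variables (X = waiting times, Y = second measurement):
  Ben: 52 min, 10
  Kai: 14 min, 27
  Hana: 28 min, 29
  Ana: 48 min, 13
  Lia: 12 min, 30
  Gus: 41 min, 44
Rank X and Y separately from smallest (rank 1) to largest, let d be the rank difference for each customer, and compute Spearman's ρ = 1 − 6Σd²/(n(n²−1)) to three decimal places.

Ranks of variable 1: 6, 2, 3, 5, 1, 4
Ranks of variable 2: 1, 3, 4, 2, 5, 6
d = r₁ − r₂: 5, -1, -1, 3, -4, -2
d²: 25, 1, 1, 9, 16, 4; Σd² = 56
ρ = 1 − 6·56/(6·35) = 1 − 336/210 = -0.600

-0.600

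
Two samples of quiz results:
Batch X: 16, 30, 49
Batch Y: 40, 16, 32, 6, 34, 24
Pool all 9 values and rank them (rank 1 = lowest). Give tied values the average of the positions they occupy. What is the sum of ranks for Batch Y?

Sorted (ascending): 6, 16, 16, 24, 30, 32, 34, 40, 49
The 2 values of 16 occupy positions 2–3 → average rank (2+3)/2 = 2.5.
Batch Y values → pooled ranks: 40→8, 16→2.5, 32→6, 6→1, 34→7, 24→4
Rank sum = 8 + 2.5 + 6 + 1 + 7 + 4 = 28.5

28.5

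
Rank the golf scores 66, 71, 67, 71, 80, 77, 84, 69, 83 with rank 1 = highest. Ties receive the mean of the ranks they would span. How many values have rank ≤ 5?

Sorted (descending): 84, 83, 80, 77, 71, 71, 69, 67, 66
The 2 values of 71 occupy positions 5–6 → average rank (5+6)/2 = 5.5.
Ranks ≤ 5: {1, 2, 3, 4} → 4 values.

4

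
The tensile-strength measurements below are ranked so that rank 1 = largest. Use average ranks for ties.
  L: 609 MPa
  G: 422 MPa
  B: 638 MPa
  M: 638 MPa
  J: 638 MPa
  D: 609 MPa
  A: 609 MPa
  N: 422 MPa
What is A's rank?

Sorted (descending): 638, 638, 638, 609, 609, 609, 422, 422
The 3 values of 638 occupy positions 1–3 → average rank 2.
The 3 values of 609 occupy positions 4–6 → average rank 5.
The 2 values of 422 occupy positions 7–8 → average rank (7+8)/2 = 7.5.
A has value 609 MPa → rank 5.

5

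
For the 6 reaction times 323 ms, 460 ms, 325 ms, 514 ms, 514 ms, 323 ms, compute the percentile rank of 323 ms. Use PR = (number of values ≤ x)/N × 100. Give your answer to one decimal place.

N = 6.
Strictly below 323: 0. Equal to 323: 2.
PR = 2/6 × 100 = 33.3

33.3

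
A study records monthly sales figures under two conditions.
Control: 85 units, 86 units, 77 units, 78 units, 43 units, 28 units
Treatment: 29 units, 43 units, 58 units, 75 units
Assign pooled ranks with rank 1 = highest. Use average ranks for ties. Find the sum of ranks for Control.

27.5

Sorted (descending): 86, 85, 78, 77, 75, 58, 43, 43, 29, 28
The 2 values of 43 occupy positions 7–8 → average rank (7+8)/2 = 7.5.
Control values → pooled ranks: 85→2, 86→1, 77→4, 78→3, 43→7.5, 28→10
Rank sum = 2 + 1 + 4 + 3 + 7.5 + 10 = 27.5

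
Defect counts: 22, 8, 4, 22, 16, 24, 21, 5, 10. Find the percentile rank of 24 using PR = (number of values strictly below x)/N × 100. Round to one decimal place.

88.9

N = 9.
Strictly below 24: 8. Equal to 24: 1.
PR = 8/9 × 100 = 88.9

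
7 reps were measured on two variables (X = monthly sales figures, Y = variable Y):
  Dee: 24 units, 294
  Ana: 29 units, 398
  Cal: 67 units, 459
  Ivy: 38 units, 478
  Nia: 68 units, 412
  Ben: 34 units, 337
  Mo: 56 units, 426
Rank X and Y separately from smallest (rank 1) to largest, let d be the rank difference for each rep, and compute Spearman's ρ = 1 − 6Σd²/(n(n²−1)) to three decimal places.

0.643

Ranks of variable 1: 1, 2, 6, 4, 7, 3, 5
Ranks of variable 2: 1, 3, 6, 7, 4, 2, 5
d = r₁ − r₂: 0, -1, 0, -3, 3, 1, 0
d²: 0, 1, 0, 9, 9, 1, 0; Σd² = 20
ρ = 1 − 6·20/(7·48) = 1 − 120/336 = 0.643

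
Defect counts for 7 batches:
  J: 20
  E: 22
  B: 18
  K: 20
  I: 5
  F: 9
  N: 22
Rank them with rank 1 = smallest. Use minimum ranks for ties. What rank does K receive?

Sorted (ascending): 5, 9, 18, 20, 20, 22, 22
The 2 values of 20 occupy positions 4–5 → each gets rank 4.
The 2 values of 22 occupy positions 6–7 → each gets rank 6.
K has value 20 → rank 4.

4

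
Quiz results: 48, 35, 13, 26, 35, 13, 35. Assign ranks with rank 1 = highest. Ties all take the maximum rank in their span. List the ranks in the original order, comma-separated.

Sorted (descending): 48, 35, 35, 35, 26, 13, 13
The 3 values of 35 occupy positions 2–4 → each gets rank 4.
The 2 values of 13 occupy positions 6–7 → each gets rank 7.

1, 4, 7, 5, 4, 7, 4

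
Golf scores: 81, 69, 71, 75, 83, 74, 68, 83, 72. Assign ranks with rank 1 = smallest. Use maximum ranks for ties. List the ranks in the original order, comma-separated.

7, 2, 3, 6, 9, 5, 1, 9, 4

Sorted (ascending): 68, 69, 71, 72, 74, 75, 81, 83, 83
The 2 values of 83 occupy positions 8–9 → each gets rank 9.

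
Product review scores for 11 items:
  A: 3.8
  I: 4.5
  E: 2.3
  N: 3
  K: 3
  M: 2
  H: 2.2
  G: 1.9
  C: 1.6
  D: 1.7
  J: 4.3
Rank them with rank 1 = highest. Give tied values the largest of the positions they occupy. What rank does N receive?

Sorted (descending): 4.5, 4.3, 3.8, 3, 3, 2.3, 2.2, 2, 1.9, 1.7, 1.6
The 2 values of 3 occupy positions 4–5 → each gets rank 5.
N has value 3 → rank 5.

5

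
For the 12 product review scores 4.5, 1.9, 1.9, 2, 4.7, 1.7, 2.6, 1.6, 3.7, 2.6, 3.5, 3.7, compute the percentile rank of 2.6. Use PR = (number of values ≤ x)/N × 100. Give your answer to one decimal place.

58.3

N = 12.
Strictly below 2.6: 5. Equal to 2.6: 2.
PR = 7/12 × 100 = 58.3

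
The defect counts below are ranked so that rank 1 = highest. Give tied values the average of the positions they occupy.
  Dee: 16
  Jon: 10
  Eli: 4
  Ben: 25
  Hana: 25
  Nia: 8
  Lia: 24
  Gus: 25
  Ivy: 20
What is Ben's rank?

Sorted (descending): 25, 25, 25, 24, 20, 16, 10, 8, 4
The 3 values of 25 occupy positions 1–3 → average rank 2.
Ben has value 25 → rank 2.

2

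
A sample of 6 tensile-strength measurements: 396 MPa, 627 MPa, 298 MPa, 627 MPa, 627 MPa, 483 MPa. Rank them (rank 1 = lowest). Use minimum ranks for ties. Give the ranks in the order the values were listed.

2, 4, 1, 4, 4, 3

Sorted (ascending): 298, 396, 483, 627, 627, 627
The 3 values of 627 occupy positions 4–6 → each gets rank 4.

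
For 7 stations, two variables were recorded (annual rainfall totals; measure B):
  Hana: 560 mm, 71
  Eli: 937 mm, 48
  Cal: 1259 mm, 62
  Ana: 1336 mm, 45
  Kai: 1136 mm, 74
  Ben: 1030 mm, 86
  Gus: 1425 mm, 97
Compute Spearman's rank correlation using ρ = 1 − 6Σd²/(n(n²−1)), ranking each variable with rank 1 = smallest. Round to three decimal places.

Ranks of variable 1: 1, 2, 5, 6, 4, 3, 7
Ranks of variable 2: 4, 2, 3, 1, 5, 6, 7
d = r₁ − r₂: -3, 0, 2, 5, -1, -3, 0
d²: 9, 0, 4, 25, 1, 9, 0; Σd² = 48
ρ = 1 − 6·48/(7·48) = 1 − 288/336 = 0.143

0.143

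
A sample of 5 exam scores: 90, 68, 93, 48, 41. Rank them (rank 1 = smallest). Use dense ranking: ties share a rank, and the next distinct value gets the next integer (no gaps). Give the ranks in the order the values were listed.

4, 3, 5, 2, 1

Sorted (ascending): 41, 48, 68, 90, 93
No ties — each value takes its position as its rank.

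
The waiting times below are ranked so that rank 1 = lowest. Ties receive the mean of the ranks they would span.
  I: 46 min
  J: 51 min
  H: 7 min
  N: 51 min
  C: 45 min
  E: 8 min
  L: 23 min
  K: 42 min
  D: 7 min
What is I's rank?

7

Sorted (ascending): 7, 7, 8, 23, 42, 45, 46, 51, 51
The 2 values of 7 occupy positions 1–2 → average rank (1+2)/2 = 1.5.
The 2 values of 51 occupy positions 8–9 → average rank (8+9)/2 = 8.5.
I has value 46 min → rank 7.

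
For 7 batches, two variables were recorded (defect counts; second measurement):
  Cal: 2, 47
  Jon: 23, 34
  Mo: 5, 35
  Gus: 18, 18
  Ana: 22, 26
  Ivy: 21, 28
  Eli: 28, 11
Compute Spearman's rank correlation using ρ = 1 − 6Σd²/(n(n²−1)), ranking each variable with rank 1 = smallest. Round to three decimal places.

-0.679

Ranks of variable 1: 1, 6, 2, 3, 5, 4, 7
Ranks of variable 2: 7, 5, 6, 2, 3, 4, 1
d = r₁ − r₂: -6, 1, -4, 1, 2, 0, 6
d²: 36, 1, 16, 1, 4, 0, 36; Σd² = 94
ρ = 1 − 6·94/(7·48) = 1 − 564/336 = -0.679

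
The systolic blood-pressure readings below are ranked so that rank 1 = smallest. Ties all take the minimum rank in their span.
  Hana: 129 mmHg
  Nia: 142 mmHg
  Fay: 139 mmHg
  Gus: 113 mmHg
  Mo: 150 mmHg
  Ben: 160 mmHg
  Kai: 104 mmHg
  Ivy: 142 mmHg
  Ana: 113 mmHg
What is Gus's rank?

Sorted (ascending): 104, 113, 113, 129, 139, 142, 142, 150, 160
The 2 values of 113 occupy positions 2–3 → each gets rank 2.
The 2 values of 142 occupy positions 6–7 → each gets rank 6.
Gus has value 113 mmHg → rank 2.

2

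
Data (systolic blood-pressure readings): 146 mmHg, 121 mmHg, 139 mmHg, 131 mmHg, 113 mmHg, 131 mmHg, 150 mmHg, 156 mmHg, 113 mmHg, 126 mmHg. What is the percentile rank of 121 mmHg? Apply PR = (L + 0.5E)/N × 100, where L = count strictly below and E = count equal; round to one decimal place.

25.0

N = 10.
Strictly below 121: 2. Equal to 121: 1.
PR = (2 + 0.5·1)/10 × 100 = 25.0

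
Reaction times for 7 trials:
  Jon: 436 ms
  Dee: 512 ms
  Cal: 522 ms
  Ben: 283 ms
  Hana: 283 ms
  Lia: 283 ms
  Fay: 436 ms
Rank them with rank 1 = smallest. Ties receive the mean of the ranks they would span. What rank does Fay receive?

Sorted (ascending): 283, 283, 283, 436, 436, 512, 522
The 3 values of 283 occupy positions 1–3 → average rank 2.
The 2 values of 436 occupy positions 4–5 → average rank (4+5)/2 = 4.5.
Fay has value 436 ms → rank 4.5.

4.5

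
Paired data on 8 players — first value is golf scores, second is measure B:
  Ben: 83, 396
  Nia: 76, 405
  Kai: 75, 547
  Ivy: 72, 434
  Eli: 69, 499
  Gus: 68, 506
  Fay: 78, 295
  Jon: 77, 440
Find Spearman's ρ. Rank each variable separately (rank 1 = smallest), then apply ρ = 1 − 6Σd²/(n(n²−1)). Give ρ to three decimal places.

-0.738

Ranks of variable 1: 8, 5, 4, 3, 2, 1, 7, 6
Ranks of variable 2: 2, 3, 8, 4, 6, 7, 1, 5
d = r₁ − r₂: 6, 2, -4, -1, -4, -6, 6, 1
d²: 36, 4, 16, 1, 16, 36, 36, 1; Σd² = 146
ρ = 1 − 6·146/(8·63) = 1 − 876/504 = -0.738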